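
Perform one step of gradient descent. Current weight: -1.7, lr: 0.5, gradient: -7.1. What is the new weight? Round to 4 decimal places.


w_new = w_old - lr * gradient
= -1.7 - 0.5 * -7.1
= -1.7 - (-3.55)
= 1.8500

1.8500


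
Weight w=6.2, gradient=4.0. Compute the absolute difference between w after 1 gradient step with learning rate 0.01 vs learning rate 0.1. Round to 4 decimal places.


With lr=0.01: w_new = 6.2 - 0.01 * 4.0 = 6.16
With lr=0.1: w_new = 6.2 - 0.1 * 4.0 = 5.8
Absolute difference = |6.16 - 5.8|
= 0.3600

0.3600


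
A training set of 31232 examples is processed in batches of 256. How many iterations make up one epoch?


Iterations per epoch = dataset_size / batch_size
= 31232 / 256
= 122

122


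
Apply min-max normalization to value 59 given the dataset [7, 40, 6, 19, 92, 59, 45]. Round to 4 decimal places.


Min = 6, Max = 92
Range = 92 - 6 = 86
Scaled = (x - min) / (max - min)
= (59 - 6) / 86
= 53 / 86
= 0.6163

0.6163


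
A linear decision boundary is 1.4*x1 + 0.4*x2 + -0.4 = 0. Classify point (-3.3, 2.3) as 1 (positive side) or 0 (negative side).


Compute 1.4 * -3.3 + 0.4 * 2.3 + -0.4
= -4.62 + 0.92 + -0.4
= -4.1
Since -4.1 < 0, the point is on the negative side.

0


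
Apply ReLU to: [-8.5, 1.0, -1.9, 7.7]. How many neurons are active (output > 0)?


ReLU(x) = max(0, x) for each element:
ReLU(-8.5) = 0
ReLU(1.0) = 1.0
ReLU(-1.9) = 0
ReLU(7.7) = 7.7
Active neurons (>0): 2

2


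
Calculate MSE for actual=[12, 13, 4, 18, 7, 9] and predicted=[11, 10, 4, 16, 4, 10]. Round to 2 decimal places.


Differences: [1, 3, 0, 2, 3, -1]
Squared errors: [1, 9, 0, 4, 9, 1]
Sum of squared errors = 24
MSE = 24 / 6 = 4.00

4.00


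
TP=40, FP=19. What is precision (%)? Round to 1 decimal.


Precision = TP / (TP + FP) * 100
= 40 / (40 + 19)
= 40 / 59
= 0.678
= 67.8%

67.8


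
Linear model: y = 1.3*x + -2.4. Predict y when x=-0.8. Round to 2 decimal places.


y = 1.3 * -0.8 + (-2.4)
= -1.04 + (-2.4)
= -3.44

-3.44


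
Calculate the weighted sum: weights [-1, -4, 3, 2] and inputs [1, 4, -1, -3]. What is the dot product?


Element-wise products:
-1 * 1 = -1
-4 * 4 = -16
3 * -1 = -3
2 * -3 = -6
Sum = -1 + -16 + -3 + -6
= -26

-26


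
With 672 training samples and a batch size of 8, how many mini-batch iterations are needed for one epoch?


Iterations per epoch = dataset_size / batch_size
= 672 / 8
= 84

84


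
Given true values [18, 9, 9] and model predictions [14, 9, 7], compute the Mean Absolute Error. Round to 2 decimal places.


Absolute errors: [4, 0, 2]
Sum of absolute errors = 6
MAE = 6 / 3 = 2.00

2.00


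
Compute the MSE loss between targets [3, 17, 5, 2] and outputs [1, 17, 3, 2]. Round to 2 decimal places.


Differences: [2, 0, 2, 0]
Squared errors: [4, 0, 4, 0]
Sum of squared errors = 8
MSE = 8 / 4 = 2.00

2.00


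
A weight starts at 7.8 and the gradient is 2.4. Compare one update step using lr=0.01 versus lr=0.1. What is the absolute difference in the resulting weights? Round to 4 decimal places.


With lr=0.01: w_new = 7.8 - 0.01 * 2.4 = 7.776
With lr=0.1: w_new = 7.8 - 0.1 * 2.4 = 7.56
Absolute difference = |7.776 - 7.56|
= 0.2160

0.2160


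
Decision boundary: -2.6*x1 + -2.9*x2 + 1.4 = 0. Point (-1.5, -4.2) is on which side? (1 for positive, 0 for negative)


Compute -2.6 * -1.5 + -2.9 * -4.2 + 1.4
= 3.9 + 12.18 + 1.4
= 17.48
Since 17.48 >= 0, the point is on the positive side.

1


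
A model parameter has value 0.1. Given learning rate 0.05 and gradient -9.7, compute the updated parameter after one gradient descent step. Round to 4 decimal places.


w_new = w_old - lr * gradient
= 0.1 - 0.05 * -9.7
= 0.1 - (-0.485)
= 0.5850

0.5850


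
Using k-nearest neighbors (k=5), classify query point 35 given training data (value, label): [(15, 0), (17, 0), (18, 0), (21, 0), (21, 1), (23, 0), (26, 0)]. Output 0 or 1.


Distances from query 35:
Point 26 (class 0): distance = 9
Point 23 (class 0): distance = 12
Point 21 (class 0): distance = 14
Point 21 (class 1): distance = 14
Point 18 (class 0): distance = 17
K=5 nearest neighbors: classes = [0, 0, 0, 1, 0]
Votes for class 1: 1 / 5
Majority vote => class 0

0


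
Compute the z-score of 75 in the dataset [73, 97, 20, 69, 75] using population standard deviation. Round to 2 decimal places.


Mean = (73 + 97 + 20 + 69 + 75) / 5 = 66.8
Variance = sum((x_i - mean)^2) / n = 642.56
Std = sqrt(642.56) = 25.3488
Z = (x - mean) / std
= (75 - 66.8) / 25.3488
= 8.2 / 25.3488
= 0.32

0.32


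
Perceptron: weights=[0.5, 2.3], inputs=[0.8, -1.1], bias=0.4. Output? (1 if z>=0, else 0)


z = w . x + b
= 0.5*0.8 + 2.3*-1.1 + 0.4
= 0.4 + -2.53 + 0.4
= -2.13 + 0.4
= -1.73
Since z = -1.73 < 0, output = 0

0


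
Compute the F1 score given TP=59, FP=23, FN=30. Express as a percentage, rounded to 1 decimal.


Precision = TP / (TP + FP) = 59 / 82 = 0.7195
Recall = TP / (TP + FN) = 59 / 89 = 0.6629
F1 = 2 * P * R / (P + R)
= 2 * 0.7195 * 0.6629 / (0.7195 + 0.6629)
= 0.954 / 1.3824
= 0.6901
As percentage: 69.0%

69.0


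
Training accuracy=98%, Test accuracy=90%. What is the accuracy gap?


Gap = train_accuracy - test_accuracy
= 98 - 90
= 8%
This moderate gap may indicate mild overfitting.

8


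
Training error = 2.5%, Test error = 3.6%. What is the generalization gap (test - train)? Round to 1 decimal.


Generalization gap = test_error - train_error
= 3.6 - 2.5
= 1.1%
A small gap suggests good generalization.

1.1


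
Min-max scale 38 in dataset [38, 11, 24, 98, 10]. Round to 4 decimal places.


Min = 10, Max = 98
Range = 98 - 10 = 88
Scaled = (x - min) / (max - min)
= (38 - 10) / 88
= 28 / 88
= 0.3182

0.3182


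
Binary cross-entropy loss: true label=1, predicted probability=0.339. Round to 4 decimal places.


For y=1: Loss = -log(p)
= -log(0.339)
= -(-1.0818)
= 1.0818

1.0818


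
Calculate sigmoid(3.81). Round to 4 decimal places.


sigmoid(z) = 1 / (1 + exp(-z))
exp(-(3.81)) = exp(-3.81) = 0.0221
1 + 0.0221 = 1.0221
1 / 1.0221 = 0.9783

0.9783


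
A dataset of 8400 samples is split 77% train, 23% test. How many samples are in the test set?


Train samples = 8400 * 77% = 6468
Test samples = 8400 - 6468
= 1932

1932


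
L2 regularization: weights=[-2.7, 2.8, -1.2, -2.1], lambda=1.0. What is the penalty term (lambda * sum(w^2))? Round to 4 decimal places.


Squaring each weight:
(-2.7)^2 = 7.29
2.8^2 = 7.84
(-1.2)^2 = 1.44
(-2.1)^2 = 4.41
Sum of squares = 20.98
Penalty = 1.0 * 20.98 = 20.9800

20.9800


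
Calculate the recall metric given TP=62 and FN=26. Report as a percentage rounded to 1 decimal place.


Recall = TP / (TP + FN) * 100
= 62 / (62 + 26)
= 62 / 88
= 0.7045
= 70.5%

70.5


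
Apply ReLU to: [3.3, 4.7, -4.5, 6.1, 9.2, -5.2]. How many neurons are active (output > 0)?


ReLU(x) = max(0, x) for each element:
ReLU(3.3) = 3.3
ReLU(4.7) = 4.7
ReLU(-4.5) = 0
ReLU(6.1) = 6.1
ReLU(9.2) = 9.2
ReLU(-5.2) = 0
Active neurons (>0): 4

4


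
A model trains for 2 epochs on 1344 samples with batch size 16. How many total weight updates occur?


Iterations per epoch = 1344 / 16 = 84
Total updates = iterations_per_epoch * epochs
= 84 * 2
= 168

168


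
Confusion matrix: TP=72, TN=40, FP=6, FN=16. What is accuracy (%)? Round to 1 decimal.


Accuracy = (TP + TN) / (TP + TN + FP + FN) * 100
= (72 + 40) / (72 + 40 + 6 + 16)
= 112 / 134
= 0.8358
= 83.6%

83.6


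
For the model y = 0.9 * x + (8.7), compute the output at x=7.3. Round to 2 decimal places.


y = 0.9 * 7.3 + (8.7)
= 6.57 + (8.7)
= 15.27

15.27


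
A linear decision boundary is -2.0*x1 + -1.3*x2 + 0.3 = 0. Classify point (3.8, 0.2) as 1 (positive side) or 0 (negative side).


Compute -2.0 * 3.8 + -1.3 * 0.2 + 0.3
= -7.6 + -0.26 + 0.3
= -7.56
Since -7.56 < 0, the point is on the negative side.

0


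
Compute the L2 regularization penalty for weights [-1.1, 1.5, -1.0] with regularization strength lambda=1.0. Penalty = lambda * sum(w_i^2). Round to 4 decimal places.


Squaring each weight:
(-1.1)^2 = 1.21
1.5^2 = 2.25
(-1.0)^2 = 1.0
Sum of squares = 4.46
Penalty = 1.0 * 4.46 = 4.4600

4.4600


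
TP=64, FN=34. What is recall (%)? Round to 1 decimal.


Recall = TP / (TP + FN) * 100
= 64 / (64 + 34)
= 64 / 98
= 0.6531
= 65.3%

65.3


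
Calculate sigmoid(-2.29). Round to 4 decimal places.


sigmoid(z) = 1 / (1 + exp(-z))
exp(-(-2.29)) = exp(2.29) = 9.8749
1 + 9.8749 = 10.8749
1 / 10.8749 = 0.0920

0.0920


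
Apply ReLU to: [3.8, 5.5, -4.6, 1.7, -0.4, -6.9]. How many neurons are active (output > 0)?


ReLU(x) = max(0, x) for each element:
ReLU(3.8) = 3.8
ReLU(5.5) = 5.5
ReLU(-4.6) = 0
ReLU(1.7) = 1.7
ReLU(-0.4) = 0
ReLU(-6.9) = 0
Active neurons (>0): 3

3


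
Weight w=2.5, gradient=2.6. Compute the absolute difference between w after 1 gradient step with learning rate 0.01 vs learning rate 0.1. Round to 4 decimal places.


With lr=0.01: w_new = 2.5 - 0.01 * 2.6 = 2.474
With lr=0.1: w_new = 2.5 - 0.1 * 2.6 = 2.24
Absolute difference = |2.474 - 2.24|
= 0.2340

0.2340


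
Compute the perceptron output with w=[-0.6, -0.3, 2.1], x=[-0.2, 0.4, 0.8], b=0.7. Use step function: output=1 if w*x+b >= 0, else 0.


z = w . x + b
= -0.6*-0.2 + -0.3*0.4 + 2.1*0.8 + 0.7
= 0.12 + -0.12 + 1.68 + 0.7
= 1.68 + 0.7
= 2.38
Since z = 2.38 >= 0, output = 1

1


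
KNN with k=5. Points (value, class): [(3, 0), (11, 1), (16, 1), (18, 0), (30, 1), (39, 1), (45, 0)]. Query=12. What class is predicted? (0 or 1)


Distances from query 12:
Point 11 (class 1): distance = 1
Point 16 (class 1): distance = 4
Point 18 (class 0): distance = 6
Point 3 (class 0): distance = 9
Point 30 (class 1): distance = 18
K=5 nearest neighbors: classes = [1, 1, 0, 0, 1]
Votes for class 1: 3 / 5
Majority vote => class 1

1


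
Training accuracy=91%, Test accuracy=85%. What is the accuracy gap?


Gap = train_accuracy - test_accuracy
= 91 - 85
= 6%
This moderate gap may indicate mild overfitting.

6


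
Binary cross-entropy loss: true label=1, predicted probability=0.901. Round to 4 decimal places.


For y=1: Loss = -log(p)
= -log(0.901)
= -(-0.1043)
= 0.1043

0.1043


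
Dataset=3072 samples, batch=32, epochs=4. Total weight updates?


Iterations per epoch = 3072 / 32 = 96
Total updates = iterations_per_epoch * epochs
= 96 * 4
= 384

384


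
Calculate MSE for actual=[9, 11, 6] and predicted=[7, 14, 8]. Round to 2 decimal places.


Differences: [2, -3, -2]
Squared errors: [4, 9, 4]
Sum of squared errors = 17
MSE = 17 / 3 = 5.67

5.67


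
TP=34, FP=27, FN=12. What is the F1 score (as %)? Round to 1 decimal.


Precision = TP / (TP + FP) = 34 / 61 = 0.5574
Recall = TP / (TP + FN) = 34 / 46 = 0.7391
F1 = 2 * P * R / (P + R)
= 2 * 0.5574 * 0.7391 / (0.5574 + 0.7391)
= 0.8239 / 1.2965
= 0.6355
As percentage: 63.6%

63.6


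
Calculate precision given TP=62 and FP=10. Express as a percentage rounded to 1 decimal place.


Precision = TP / (TP + FP) * 100
= 62 / (62 + 10)
= 62 / 72
= 0.8611
= 86.1%

86.1


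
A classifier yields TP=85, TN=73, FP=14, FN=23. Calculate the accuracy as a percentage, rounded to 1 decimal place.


Accuracy = (TP + TN) / (TP + TN + FP + FN) * 100
= (85 + 73) / (85 + 73 + 14 + 23)
= 158 / 195
= 0.8103
= 81.0%

81.0


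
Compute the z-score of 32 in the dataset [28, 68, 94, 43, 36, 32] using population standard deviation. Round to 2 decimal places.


Mean = (28 + 68 + 94 + 43 + 36 + 32) / 6 = 50.1667
Variance = sum((x_i - mean)^2) / n = 552.1389
Std = sqrt(552.1389) = 23.4976
Z = (x - mean) / std
= (32 - 50.1667) / 23.4976
= -18.1667 / 23.4976
= -0.77

-0.77


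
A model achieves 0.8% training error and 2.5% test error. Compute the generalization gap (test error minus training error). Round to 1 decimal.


Generalization gap = test_error - train_error
= 2.5 - 0.8
= 1.7%
A small gap suggests good generalization.

1.7


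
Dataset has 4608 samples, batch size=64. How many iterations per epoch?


Iterations per epoch = dataset_size / batch_size
= 4608 / 64
= 72

72


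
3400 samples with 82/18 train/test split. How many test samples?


Train samples = 3400 * 82% = 2788
Test samples = 3400 - 2788
= 612

612


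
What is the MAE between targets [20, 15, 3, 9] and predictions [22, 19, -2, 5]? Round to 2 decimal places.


Absolute errors: [2, 4, 5, 4]
Sum of absolute errors = 15
MAE = 15 / 4 = 3.75

3.75


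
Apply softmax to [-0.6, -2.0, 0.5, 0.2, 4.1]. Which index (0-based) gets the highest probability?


Softmax is a monotonic transformation, so it preserves the argmax.
We need to find the index of the maximum logit.
Index 0: -0.6
Index 1: -2.0
Index 2: 0.5
Index 3: 0.2
Index 4: 4.1
Maximum logit = 4.1 at index 4

4


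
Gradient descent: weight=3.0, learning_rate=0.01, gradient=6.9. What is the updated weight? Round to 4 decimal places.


w_new = w_old - lr * gradient
= 3.0 - 0.01 * 6.9
= 3.0 - (0.069)
= 2.9310

2.9310


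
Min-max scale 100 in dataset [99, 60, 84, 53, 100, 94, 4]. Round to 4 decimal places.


Min = 4, Max = 100
Range = 100 - 4 = 96
Scaled = (x - min) / (max - min)
= (100 - 4) / 96
= 96 / 96
= 1.0000

1.0000


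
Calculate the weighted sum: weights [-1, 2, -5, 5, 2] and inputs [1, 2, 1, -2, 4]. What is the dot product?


Element-wise products:
-1 * 1 = -1
2 * 2 = 4
-5 * 1 = -5
5 * -2 = -10
2 * 4 = 8
Sum = -1 + 4 + -5 + -10 + 8
= -4

-4


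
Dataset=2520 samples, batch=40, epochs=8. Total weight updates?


Iterations per epoch = 2520 / 40 = 63
Total updates = iterations_per_epoch * epochs
= 63 * 8
= 504

504


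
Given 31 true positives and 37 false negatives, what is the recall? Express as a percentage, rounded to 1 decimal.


Recall = TP / (TP + FN) * 100
= 31 / (31 + 37)
= 31 / 68
= 0.4559
= 45.6%

45.6


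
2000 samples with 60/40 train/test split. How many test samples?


Train samples = 2000 * 60% = 1200
Test samples = 2000 - 1200
= 800

800


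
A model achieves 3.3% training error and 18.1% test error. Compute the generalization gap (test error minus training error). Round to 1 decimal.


Generalization gap = test_error - train_error
= 18.1 - 3.3
= 14.8%
A large gap suggests overfitting.

14.8


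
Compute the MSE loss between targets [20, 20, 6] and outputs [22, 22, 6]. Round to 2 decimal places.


Differences: [-2, -2, 0]
Squared errors: [4, 4, 0]
Sum of squared errors = 8
MSE = 8 / 3 = 2.67

2.67


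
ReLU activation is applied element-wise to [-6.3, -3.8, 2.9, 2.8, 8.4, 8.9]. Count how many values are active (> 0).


ReLU(x) = max(0, x) for each element:
ReLU(-6.3) = 0
ReLU(-3.8) = 0
ReLU(2.9) = 2.9
ReLU(2.8) = 2.8
ReLU(8.4) = 8.4
ReLU(8.9) = 8.9
Active neurons (>0): 4

4


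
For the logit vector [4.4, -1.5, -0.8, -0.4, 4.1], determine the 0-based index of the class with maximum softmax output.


Softmax is a monotonic transformation, so it preserves the argmax.
We need to find the index of the maximum logit.
Index 0: 4.4
Index 1: -1.5
Index 2: -0.8
Index 3: -0.4
Index 4: 4.1
Maximum logit = 4.4 at index 0

0


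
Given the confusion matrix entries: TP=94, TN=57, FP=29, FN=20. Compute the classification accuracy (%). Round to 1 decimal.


Accuracy = (TP + TN) / (TP + TN + FP + FN) * 100
= (94 + 57) / (94 + 57 + 29 + 20)
= 151 / 200
= 0.755
= 75.5%

75.5


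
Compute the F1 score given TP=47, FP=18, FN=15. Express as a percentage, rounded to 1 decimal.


Precision = TP / (TP + FP) = 47 / 65 = 0.7231
Recall = TP / (TP + FN) = 47 / 62 = 0.7581
F1 = 2 * P * R / (P + R)
= 2 * 0.7231 * 0.7581 / (0.7231 + 0.7581)
= 1.0963 / 1.4811
= 0.7402
As percentage: 74.0%

74.0


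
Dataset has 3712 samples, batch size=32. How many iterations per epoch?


Iterations per epoch = dataset_size / batch_size
= 3712 / 32
= 116

116


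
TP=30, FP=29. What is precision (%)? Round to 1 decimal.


Precision = TP / (TP + FP) * 100
= 30 / (30 + 29)
= 30 / 59
= 0.5085
= 50.8%

50.8


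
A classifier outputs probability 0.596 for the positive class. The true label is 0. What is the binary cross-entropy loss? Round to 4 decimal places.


For y=0: Loss = -log(1-p)
= -log(1 - 0.596)
= -log(0.404)
= -(-0.9063)
= 0.9063

0.9063


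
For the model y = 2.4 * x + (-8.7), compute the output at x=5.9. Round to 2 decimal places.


y = 2.4 * 5.9 + (-8.7)
= 14.16 + (-8.7)
= 5.46

5.46


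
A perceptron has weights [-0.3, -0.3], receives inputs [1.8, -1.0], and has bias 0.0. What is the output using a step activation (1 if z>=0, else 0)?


z = w . x + b
= -0.3*1.8 + -0.3*-1.0 + 0.0
= -0.54 + 0.3 + 0.0
= -0.24 + 0.0
= -0.24
Since z = -0.24 < 0, output = 0

0


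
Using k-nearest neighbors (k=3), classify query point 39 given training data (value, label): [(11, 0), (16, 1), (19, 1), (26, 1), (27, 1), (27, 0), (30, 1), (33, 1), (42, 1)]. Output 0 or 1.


Distances from query 39:
Point 42 (class 1): distance = 3
Point 33 (class 1): distance = 6
Point 30 (class 1): distance = 9
K=3 nearest neighbors: classes = [1, 1, 1]
Votes for class 1: 3 / 3
Majority vote => class 1

1


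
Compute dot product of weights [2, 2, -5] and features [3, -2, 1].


Element-wise products:
2 * 3 = 6
2 * -2 = -4
-5 * 1 = -5
Sum = 6 + -4 + -5
= -3

-3


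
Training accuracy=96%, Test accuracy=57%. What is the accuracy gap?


Gap = train_accuracy - test_accuracy
= 96 - 57
= 39%
This large gap strongly indicates overfitting.

39


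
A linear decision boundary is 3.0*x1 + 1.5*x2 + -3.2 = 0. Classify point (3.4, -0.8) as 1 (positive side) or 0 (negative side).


Compute 3.0 * 3.4 + 1.5 * -0.8 + -3.2
= 10.2 + -1.2 + -3.2
= 5.8
Since 5.8 >= 0, the point is on the positive side.

1


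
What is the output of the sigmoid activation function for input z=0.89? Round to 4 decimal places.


sigmoid(z) = 1 / (1 + exp(-z))
exp(-(0.89)) = exp(-0.89) = 0.4107
1 + 0.4107 = 1.4107
1 / 1.4107 = 0.7089

0.7089


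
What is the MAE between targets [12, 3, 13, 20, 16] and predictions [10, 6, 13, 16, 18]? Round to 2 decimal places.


Absolute errors: [2, 3, 0, 4, 2]
Sum of absolute errors = 11
MAE = 11 / 5 = 2.20

2.20


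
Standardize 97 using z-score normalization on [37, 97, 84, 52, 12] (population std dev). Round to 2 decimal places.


Mean = (37 + 97 + 84 + 52 + 12) / 5 = 56.4
Variance = sum((x_i - mean)^2) / n = 955.44
Std = sqrt(955.44) = 30.9102
Z = (x - mean) / std
= (97 - 56.4) / 30.9102
= 40.6 / 30.9102
= 1.31

1.31


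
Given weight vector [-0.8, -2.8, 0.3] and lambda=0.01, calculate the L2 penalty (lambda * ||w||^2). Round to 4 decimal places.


Squaring each weight:
(-0.8)^2 = 0.64
(-2.8)^2 = 7.84
0.3^2 = 0.09
Sum of squares = 8.57
Penalty = 0.01 * 8.57 = 0.0857

0.0857


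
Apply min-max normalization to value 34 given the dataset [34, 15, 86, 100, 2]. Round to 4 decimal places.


Min = 2, Max = 100
Range = 100 - 2 = 98
Scaled = (x - min) / (max - min)
= (34 - 2) / 98
= 32 / 98
= 0.3265

0.3265


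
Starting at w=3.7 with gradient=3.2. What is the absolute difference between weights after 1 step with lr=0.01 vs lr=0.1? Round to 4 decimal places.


With lr=0.01: w_new = 3.7 - 0.01 * 3.2 = 3.668
With lr=0.1: w_new = 3.7 - 0.1 * 3.2 = 3.38
Absolute difference = |3.668 - 3.38|
= 0.2880

0.2880


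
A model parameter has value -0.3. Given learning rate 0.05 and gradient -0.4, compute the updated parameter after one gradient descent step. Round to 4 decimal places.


w_new = w_old - lr * gradient
= -0.3 - 0.05 * -0.4
= -0.3 - (-0.02)
= -0.2800

-0.2800


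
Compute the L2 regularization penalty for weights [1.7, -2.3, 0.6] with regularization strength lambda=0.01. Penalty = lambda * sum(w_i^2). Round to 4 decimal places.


Squaring each weight:
1.7^2 = 2.89
(-2.3)^2 = 5.29
0.6^2 = 0.36
Sum of squares = 8.54
Penalty = 0.01 * 8.54 = 0.0854

0.0854


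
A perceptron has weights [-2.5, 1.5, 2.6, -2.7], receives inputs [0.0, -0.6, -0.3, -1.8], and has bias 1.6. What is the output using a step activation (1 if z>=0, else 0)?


z = w . x + b
= -2.5*0.0 + 1.5*-0.6 + 2.6*-0.3 + -2.7*-1.8 + 1.6
= -0.0 + -0.9 + -0.78 + 4.86 + 1.6
= 3.18 + 1.6
= 4.78
Since z = 4.78 >= 0, output = 1

1


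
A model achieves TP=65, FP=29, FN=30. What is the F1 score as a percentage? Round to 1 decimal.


Precision = TP / (TP + FP) = 65 / 94 = 0.6915
Recall = TP / (TP + FN) = 65 / 95 = 0.6842
F1 = 2 * P * R / (P + R)
= 2 * 0.6915 * 0.6842 / (0.6915 + 0.6842)
= 0.9462 / 1.3757
= 0.6878
As percentage: 68.8%

68.8


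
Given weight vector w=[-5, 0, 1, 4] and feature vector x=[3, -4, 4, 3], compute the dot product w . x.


Element-wise products:
-5 * 3 = -15
0 * -4 = 0
1 * 4 = 4
4 * 3 = 12
Sum = -15 + 0 + 4 + 12
= 1

1


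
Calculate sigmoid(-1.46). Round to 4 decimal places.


sigmoid(z) = 1 / (1 + exp(-z))
exp(-(-1.46)) = exp(1.46) = 4.306
1 + 4.306 = 5.306
1 / 5.306 = 0.1885

0.1885


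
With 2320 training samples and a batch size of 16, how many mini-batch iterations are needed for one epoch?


Iterations per epoch = dataset_size / batch_size
= 2320 / 16
= 145

145


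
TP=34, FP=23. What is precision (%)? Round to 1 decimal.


Precision = TP / (TP + FP) * 100
= 34 / (34 + 23)
= 34 / 57
= 0.5965
= 59.6%

59.6


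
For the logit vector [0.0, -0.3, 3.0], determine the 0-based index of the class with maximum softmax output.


Softmax is a monotonic transformation, so it preserves the argmax.
We need to find the index of the maximum logit.
Index 0: 0.0
Index 1: -0.3
Index 2: 3.0
Maximum logit = 3.0 at index 2

2


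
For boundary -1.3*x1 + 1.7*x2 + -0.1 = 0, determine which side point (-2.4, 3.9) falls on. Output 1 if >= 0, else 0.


Compute -1.3 * -2.4 + 1.7 * 3.9 + -0.1
= 3.12 + 6.63 + -0.1
= 9.65
Since 9.65 >= 0, the point is on the positive side.

1


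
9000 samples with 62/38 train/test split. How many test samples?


Train samples = 9000 * 62% = 5580
Test samples = 9000 - 5580
= 3420

3420


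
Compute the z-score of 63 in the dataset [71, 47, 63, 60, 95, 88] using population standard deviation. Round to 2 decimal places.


Mean = (71 + 47 + 63 + 60 + 95 + 88) / 6 = 70.6667
Variance = sum((x_i - mean)^2) / n = 270.8889
Std = sqrt(270.8889) = 16.4587
Z = (x - mean) / std
= (63 - 70.6667) / 16.4587
= -7.6667 / 16.4587
= -0.47

-0.47


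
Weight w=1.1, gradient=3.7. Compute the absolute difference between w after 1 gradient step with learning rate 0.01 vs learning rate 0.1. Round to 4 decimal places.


With lr=0.01: w_new = 1.1 - 0.01 * 3.7 = 1.063
With lr=0.1: w_new = 1.1 - 0.1 * 3.7 = 0.73
Absolute difference = |1.063 - 0.73|
= 0.3330

0.3330


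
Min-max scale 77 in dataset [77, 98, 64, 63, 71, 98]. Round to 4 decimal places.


Min = 63, Max = 98
Range = 98 - 63 = 35
Scaled = (x - min) / (max - min)
= (77 - 63) / 35
= 14 / 35
= 0.4000

0.4000


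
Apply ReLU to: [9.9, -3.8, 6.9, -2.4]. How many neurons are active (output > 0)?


ReLU(x) = max(0, x) for each element:
ReLU(9.9) = 9.9
ReLU(-3.8) = 0
ReLU(6.9) = 6.9
ReLU(-2.4) = 0
Active neurons (>0): 2

2


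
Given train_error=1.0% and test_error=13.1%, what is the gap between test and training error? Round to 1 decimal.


Generalization gap = test_error - train_error
= 13.1 - 1.0
= 12.1%
A large gap suggests overfitting.

12.1


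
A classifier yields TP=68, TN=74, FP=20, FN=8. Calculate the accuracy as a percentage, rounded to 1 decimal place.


Accuracy = (TP + TN) / (TP + TN + FP + FN) * 100
= (68 + 74) / (68 + 74 + 20 + 8)
= 142 / 170
= 0.8353
= 83.5%

83.5


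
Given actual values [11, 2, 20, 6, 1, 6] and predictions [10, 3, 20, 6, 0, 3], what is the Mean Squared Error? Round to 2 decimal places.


Differences: [1, -1, 0, 0, 1, 3]
Squared errors: [1, 1, 0, 0, 1, 9]
Sum of squared errors = 12
MSE = 12 / 6 = 2.00

2.00


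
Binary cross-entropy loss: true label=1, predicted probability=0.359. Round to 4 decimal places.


For y=1: Loss = -log(p)
= -log(0.359)
= -(-1.0244)
= 1.0244

1.0244


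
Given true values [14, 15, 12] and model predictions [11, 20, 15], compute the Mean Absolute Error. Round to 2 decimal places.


Absolute errors: [3, 5, 3]
Sum of absolute errors = 11
MAE = 11 / 3 = 3.67

3.67


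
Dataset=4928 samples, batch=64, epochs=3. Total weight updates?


Iterations per epoch = 4928 / 64 = 77
Total updates = iterations_per_epoch * epochs
= 77 * 3
= 231

231


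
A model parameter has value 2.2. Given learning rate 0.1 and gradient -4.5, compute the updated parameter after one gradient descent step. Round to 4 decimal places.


w_new = w_old - lr * gradient
= 2.2 - 0.1 * -4.5
= 2.2 - (-0.45)
= 2.6500

2.6500


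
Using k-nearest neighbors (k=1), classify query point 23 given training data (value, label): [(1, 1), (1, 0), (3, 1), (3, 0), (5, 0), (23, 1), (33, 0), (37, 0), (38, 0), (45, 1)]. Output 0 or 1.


Distances from query 23:
Point 23 (class 1): distance = 0
K=1 nearest neighbors: classes = [1]
Votes for class 1: 1 / 1
Majority vote => class 1

1


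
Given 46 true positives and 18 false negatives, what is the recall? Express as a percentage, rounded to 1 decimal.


Recall = TP / (TP + FN) * 100
= 46 / (46 + 18)
= 46 / 64
= 0.7188
= 71.9%

71.9


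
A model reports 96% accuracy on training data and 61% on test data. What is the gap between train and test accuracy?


Gap = train_accuracy - test_accuracy
= 96 - 61
= 35%
This large gap strongly indicates overfitting.

35


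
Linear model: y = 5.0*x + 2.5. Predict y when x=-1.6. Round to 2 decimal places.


y = 5.0 * -1.6 + (2.5)
= -8.0 + (2.5)
= -5.50

-5.50


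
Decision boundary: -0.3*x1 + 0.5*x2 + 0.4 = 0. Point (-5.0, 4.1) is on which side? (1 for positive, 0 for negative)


Compute -0.3 * -5.0 + 0.5 * 4.1 + 0.4
= 1.5 + 2.05 + 0.4
= 3.95
Since 3.95 >= 0, the point is on the positive side.

1


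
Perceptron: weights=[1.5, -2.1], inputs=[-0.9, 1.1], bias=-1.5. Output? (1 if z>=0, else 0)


z = w . x + b
= 1.5*-0.9 + -2.1*1.1 + -1.5
= -1.35 + -2.31 + -1.5
= -3.66 + -1.5
= -5.16
Since z = -5.16 < 0, output = 0

0


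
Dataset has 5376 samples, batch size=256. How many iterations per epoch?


Iterations per epoch = dataset_size / batch_size
= 5376 / 256
= 21

21


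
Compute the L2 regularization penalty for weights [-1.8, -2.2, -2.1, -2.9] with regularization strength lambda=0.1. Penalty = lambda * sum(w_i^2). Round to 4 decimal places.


Squaring each weight:
(-1.8)^2 = 3.24
(-2.2)^2 = 4.84
(-2.1)^2 = 4.41
(-2.9)^2 = 8.41
Sum of squares = 20.9
Penalty = 0.1 * 20.9 = 2.0900

2.0900


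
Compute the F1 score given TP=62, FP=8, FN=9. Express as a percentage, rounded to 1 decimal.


Precision = TP / (TP + FP) = 62 / 70 = 0.8857
Recall = TP / (TP + FN) = 62 / 71 = 0.8732
F1 = 2 * P * R / (P + R)
= 2 * 0.8857 * 0.8732 / (0.8857 + 0.8732)
= 1.5469 / 1.759
= 0.8794
As percentage: 87.9%

87.9


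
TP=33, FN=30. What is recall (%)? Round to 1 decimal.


Recall = TP / (TP + FN) * 100
= 33 / (33 + 30)
= 33 / 63
= 0.5238
= 52.4%

52.4


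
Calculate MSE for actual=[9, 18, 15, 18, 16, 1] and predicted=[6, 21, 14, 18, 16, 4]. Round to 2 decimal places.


Differences: [3, -3, 1, 0, 0, -3]
Squared errors: [9, 9, 1, 0, 0, 9]
Sum of squared errors = 28
MSE = 28 / 6 = 4.67

4.67


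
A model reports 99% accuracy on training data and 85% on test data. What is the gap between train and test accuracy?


Gap = train_accuracy - test_accuracy
= 99 - 85
= 14%
This gap suggests the model is overfitting.

14


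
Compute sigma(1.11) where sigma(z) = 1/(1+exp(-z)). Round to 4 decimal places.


sigmoid(z) = 1 / (1 + exp(-z))
exp(-(1.11)) = exp(-1.11) = 0.3296
1 + 0.3296 = 1.3296
1 / 1.3296 = 0.7521

0.7521


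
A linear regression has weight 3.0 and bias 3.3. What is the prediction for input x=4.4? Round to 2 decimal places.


y = 3.0 * 4.4 + (3.3)
= 13.2 + (3.3)
= 16.50

16.50


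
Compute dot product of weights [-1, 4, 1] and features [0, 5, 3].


Element-wise products:
-1 * 0 = 0
4 * 5 = 20
1 * 3 = 3
Sum = 0 + 20 + 3
= 23

23


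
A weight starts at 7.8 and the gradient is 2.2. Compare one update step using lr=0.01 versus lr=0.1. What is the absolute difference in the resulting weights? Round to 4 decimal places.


With lr=0.01: w_new = 7.8 - 0.01 * 2.2 = 7.778
With lr=0.1: w_new = 7.8 - 0.1 * 2.2 = 7.58
Absolute difference = |7.778 - 7.58|
= 0.1980

0.1980


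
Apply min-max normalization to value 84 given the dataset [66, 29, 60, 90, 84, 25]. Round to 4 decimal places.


Min = 25, Max = 90
Range = 90 - 25 = 65
Scaled = (x - min) / (max - min)
= (84 - 25) / 65
= 59 / 65
= 0.9077

0.9077


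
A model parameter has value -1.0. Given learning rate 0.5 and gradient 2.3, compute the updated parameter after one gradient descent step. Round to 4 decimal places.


w_new = w_old - lr * gradient
= -1.0 - 0.5 * 2.3
= -1.0 - (1.15)
= -2.1500

-2.1500


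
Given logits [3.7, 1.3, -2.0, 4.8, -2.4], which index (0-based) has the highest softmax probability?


Softmax is a monotonic transformation, so it preserves the argmax.
We need to find the index of the maximum logit.
Index 0: 3.7
Index 1: 1.3
Index 2: -2.0
Index 3: 4.8
Index 4: -2.4
Maximum logit = 4.8 at index 3

3


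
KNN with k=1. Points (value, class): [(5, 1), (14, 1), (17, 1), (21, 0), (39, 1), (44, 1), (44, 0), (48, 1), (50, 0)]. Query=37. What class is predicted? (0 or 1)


Distances from query 37:
Point 39 (class 1): distance = 2
K=1 nearest neighbors: classes = [1]
Votes for class 1: 1 / 1
Majority vote => class 1

1


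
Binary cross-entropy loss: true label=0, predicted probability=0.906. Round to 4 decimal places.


For y=0: Loss = -log(1-p)
= -log(1 - 0.906)
= -log(0.094)
= -(-2.3645)
= 2.3645

2.3645


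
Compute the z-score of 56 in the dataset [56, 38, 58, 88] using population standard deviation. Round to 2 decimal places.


Mean = (56 + 38 + 58 + 88) / 4 = 60.0
Variance = sum((x_i - mean)^2) / n = 322.0
Std = sqrt(322.0) = 17.9444
Z = (x - mean) / std
= (56 - 60.0) / 17.9444
= -4.0 / 17.9444
= -0.22

-0.22


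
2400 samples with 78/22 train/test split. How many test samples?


Train samples = 2400 * 78% = 1872
Test samples = 2400 - 1872
= 528

528


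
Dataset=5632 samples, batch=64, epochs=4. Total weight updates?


Iterations per epoch = 5632 / 64 = 88
Total updates = iterations_per_epoch * epochs
= 88 * 4
= 352

352


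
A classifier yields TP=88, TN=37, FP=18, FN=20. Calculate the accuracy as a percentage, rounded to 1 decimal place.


Accuracy = (TP + TN) / (TP + TN + FP + FN) * 100
= (88 + 37) / (88 + 37 + 18 + 20)
= 125 / 163
= 0.7669
= 76.7%

76.7


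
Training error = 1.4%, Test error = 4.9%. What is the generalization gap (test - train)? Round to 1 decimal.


Generalization gap = test_error - train_error
= 4.9 - 1.4
= 3.5%
A moderate gap.

3.5


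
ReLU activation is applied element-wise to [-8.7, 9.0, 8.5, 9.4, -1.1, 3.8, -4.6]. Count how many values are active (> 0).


ReLU(x) = max(0, x) for each element:
ReLU(-8.7) = 0
ReLU(9.0) = 9.0
ReLU(8.5) = 8.5
ReLU(9.4) = 9.4
ReLU(-1.1) = 0
ReLU(3.8) = 3.8
ReLU(-4.6) = 0
Active neurons (>0): 4

4


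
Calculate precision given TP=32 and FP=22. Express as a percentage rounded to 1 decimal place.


Precision = TP / (TP + FP) * 100
= 32 / (32 + 22)
= 32 / 54
= 0.5926
= 59.3%

59.3


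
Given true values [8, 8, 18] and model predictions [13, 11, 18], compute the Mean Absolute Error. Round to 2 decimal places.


Absolute errors: [5, 3, 0]
Sum of absolute errors = 8
MAE = 8 / 3 = 2.67

2.67


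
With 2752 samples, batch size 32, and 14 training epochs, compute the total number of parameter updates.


Iterations per epoch = 2752 / 32 = 86
Total updates = iterations_per_epoch * epochs
= 86 * 14
= 1204

1204


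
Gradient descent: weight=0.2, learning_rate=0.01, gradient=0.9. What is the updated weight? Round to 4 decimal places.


w_new = w_old - lr * gradient
= 0.2 - 0.01 * 0.9
= 0.2 - (0.009)
= 0.1910

0.1910


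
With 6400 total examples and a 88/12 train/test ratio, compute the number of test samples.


Train samples = 6400 * 88% = 5632
Test samples = 6400 - 5632
= 768

768


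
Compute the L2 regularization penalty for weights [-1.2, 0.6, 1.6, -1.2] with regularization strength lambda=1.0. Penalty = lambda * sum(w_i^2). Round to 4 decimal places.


Squaring each weight:
(-1.2)^2 = 1.44
0.6^2 = 0.36
1.6^2 = 2.56
(-1.2)^2 = 1.44
Sum of squares = 5.8
Penalty = 1.0 * 5.8 = 5.8000

5.8000


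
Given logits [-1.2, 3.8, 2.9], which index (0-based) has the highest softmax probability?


Softmax is a monotonic transformation, so it preserves the argmax.
We need to find the index of the maximum logit.
Index 0: -1.2
Index 1: 3.8
Index 2: 2.9
Maximum logit = 3.8 at index 1

1


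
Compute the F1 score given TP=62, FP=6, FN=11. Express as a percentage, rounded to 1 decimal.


Precision = TP / (TP + FP) = 62 / 68 = 0.9118
Recall = TP / (TP + FN) = 62 / 73 = 0.8493
F1 = 2 * P * R / (P + R)
= 2 * 0.9118 * 0.8493 / (0.9118 + 0.8493)
= 1.5488 / 1.7611
= 0.8794
As percentage: 87.9%

87.9


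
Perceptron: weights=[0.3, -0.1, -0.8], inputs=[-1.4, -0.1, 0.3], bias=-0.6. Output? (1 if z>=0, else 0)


z = w . x + b
= 0.3*-1.4 + -0.1*-0.1 + -0.8*0.3 + -0.6
= -0.42 + 0.01 + -0.24 + -0.6
= -0.65 + -0.6
= -1.25
Since z = -1.25 < 0, output = 0

0


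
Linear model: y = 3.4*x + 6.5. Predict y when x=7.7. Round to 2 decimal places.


y = 3.4 * 7.7 + (6.5)
= 26.18 + (6.5)
= 32.68

32.68


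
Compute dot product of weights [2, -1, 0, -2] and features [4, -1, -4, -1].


Element-wise products:
2 * 4 = 8
-1 * -1 = 1
0 * -4 = 0
-2 * -1 = 2
Sum = 8 + 1 + 0 + 2
= 11

11


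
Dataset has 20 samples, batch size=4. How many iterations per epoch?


Iterations per epoch = dataset_size / batch_size
= 20 / 4
= 5

5


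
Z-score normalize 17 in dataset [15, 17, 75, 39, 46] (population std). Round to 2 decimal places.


Mean = (15 + 17 + 75 + 39 + 46) / 5 = 38.4
Variance = sum((x_i - mean)^2) / n = 480.64
Std = sqrt(480.64) = 21.9235
Z = (x - mean) / std
= (17 - 38.4) / 21.9235
= -21.4 / 21.9235
= -0.98

-0.98


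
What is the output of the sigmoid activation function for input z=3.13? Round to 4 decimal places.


sigmoid(z) = 1 / (1 + exp(-z))
exp(-(3.13)) = exp(-3.13) = 0.0437
1 + 0.0437 = 1.0437
1 / 1.0437 = 0.9581

0.9581


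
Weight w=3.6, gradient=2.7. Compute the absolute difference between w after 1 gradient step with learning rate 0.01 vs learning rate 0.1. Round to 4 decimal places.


With lr=0.01: w_new = 3.6 - 0.01 * 2.7 = 3.573
With lr=0.1: w_new = 3.6 - 0.1 * 2.7 = 3.33
Absolute difference = |3.573 - 3.33|
= 0.2430

0.2430


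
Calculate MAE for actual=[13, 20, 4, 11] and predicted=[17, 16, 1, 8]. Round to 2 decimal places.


Absolute errors: [4, 4, 3, 3]
Sum of absolute errors = 14
MAE = 14 / 4 = 3.50

3.50


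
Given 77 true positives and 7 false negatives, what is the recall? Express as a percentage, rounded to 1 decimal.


Recall = TP / (TP + FN) * 100
= 77 / (77 + 7)
= 77 / 84
= 0.9167
= 91.7%

91.7


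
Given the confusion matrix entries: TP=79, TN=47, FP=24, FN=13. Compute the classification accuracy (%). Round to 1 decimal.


Accuracy = (TP + TN) / (TP + TN + FP + FN) * 100
= (79 + 47) / (79 + 47 + 24 + 13)
= 126 / 163
= 0.773
= 77.3%

77.3


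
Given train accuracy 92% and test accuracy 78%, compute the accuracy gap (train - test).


Gap = train_accuracy - test_accuracy
= 92 - 78
= 14%
This gap suggests the model is overfitting.

14


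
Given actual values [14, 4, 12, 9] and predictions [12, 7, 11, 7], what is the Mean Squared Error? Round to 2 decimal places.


Differences: [2, -3, 1, 2]
Squared errors: [4, 9, 1, 4]
Sum of squared errors = 18
MSE = 18 / 4 = 4.50

4.50


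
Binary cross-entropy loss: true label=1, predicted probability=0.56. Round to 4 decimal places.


For y=1: Loss = -log(p)
= -log(0.56)
= -(-0.5798)
= 0.5798

0.5798


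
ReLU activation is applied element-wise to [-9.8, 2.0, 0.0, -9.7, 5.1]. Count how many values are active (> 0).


ReLU(x) = max(0, x) for each element:
ReLU(-9.8) = 0
ReLU(2.0) = 2.0
ReLU(0.0) = 0
ReLU(-9.7) = 0
ReLU(5.1) = 5.1
Active neurons (>0): 2

2


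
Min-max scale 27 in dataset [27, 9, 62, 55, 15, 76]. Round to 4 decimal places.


Min = 9, Max = 76
Range = 76 - 9 = 67
Scaled = (x - min) / (max - min)
= (27 - 9) / 67
= 18 / 67
= 0.2687

0.2687


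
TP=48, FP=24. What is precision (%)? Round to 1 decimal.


Precision = TP / (TP + FP) * 100
= 48 / (48 + 24)
= 48 / 72
= 0.6667
= 66.7%

66.7


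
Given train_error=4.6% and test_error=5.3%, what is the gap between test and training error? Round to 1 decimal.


Generalization gap = test_error - train_error
= 5.3 - 4.6
= 0.7%
A small gap suggests good generalization.

0.7


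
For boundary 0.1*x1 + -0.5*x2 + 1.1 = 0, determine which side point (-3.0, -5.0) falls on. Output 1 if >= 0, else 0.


Compute 0.1 * -3.0 + -0.5 * -5.0 + 1.1
= -0.3 + 2.5 + 1.1
= 3.3
Since 3.3 >= 0, the point is on the positive side.

1


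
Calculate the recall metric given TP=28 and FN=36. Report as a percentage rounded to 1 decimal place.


Recall = TP / (TP + FN) * 100
= 28 / (28 + 36)
= 28 / 64
= 0.4375
= 43.8%

43.8


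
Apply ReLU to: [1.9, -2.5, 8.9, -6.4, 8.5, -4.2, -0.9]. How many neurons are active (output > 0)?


ReLU(x) = max(0, x) for each element:
ReLU(1.9) = 1.9
ReLU(-2.5) = 0
ReLU(8.9) = 8.9
ReLU(-6.4) = 0
ReLU(8.5) = 8.5
ReLU(-4.2) = 0
ReLU(-0.9) = 0
Active neurons (>0): 3

3


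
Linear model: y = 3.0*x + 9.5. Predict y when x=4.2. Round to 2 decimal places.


y = 3.0 * 4.2 + (9.5)
= 12.6 + (9.5)
= 22.10

22.10


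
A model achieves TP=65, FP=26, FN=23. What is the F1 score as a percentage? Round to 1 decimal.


Precision = TP / (TP + FP) = 65 / 91 = 0.7143
Recall = TP / (TP + FN) = 65 / 88 = 0.7386
F1 = 2 * P * R / (P + R)
= 2 * 0.7143 * 0.7386 / (0.7143 + 0.7386)
= 1.0552 / 1.4529
= 0.7263
As percentage: 72.6%

72.6


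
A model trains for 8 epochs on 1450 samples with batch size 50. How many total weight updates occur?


Iterations per epoch = 1450 / 50 = 29
Total updates = iterations_per_epoch * epochs
= 29 * 8
= 232

232


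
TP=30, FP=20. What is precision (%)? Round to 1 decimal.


Precision = TP / (TP + FP) * 100
= 30 / (30 + 20)
= 30 / 50
= 0.6
= 60.0%

60.0


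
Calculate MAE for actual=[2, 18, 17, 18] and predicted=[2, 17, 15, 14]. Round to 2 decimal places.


Absolute errors: [0, 1, 2, 4]
Sum of absolute errors = 7
MAE = 7 / 4 = 1.75

1.75


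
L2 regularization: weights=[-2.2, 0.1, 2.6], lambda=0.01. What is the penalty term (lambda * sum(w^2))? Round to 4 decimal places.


Squaring each weight:
(-2.2)^2 = 4.84
0.1^2 = 0.01
2.6^2 = 6.76
Sum of squares = 11.61
Penalty = 0.01 * 11.61 = 0.1161

0.1161


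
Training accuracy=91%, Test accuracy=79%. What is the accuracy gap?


Gap = train_accuracy - test_accuracy
= 91 - 79
= 12%
This gap suggests the model is overfitting.

12


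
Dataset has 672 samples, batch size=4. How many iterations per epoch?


Iterations per epoch = dataset_size / batch_size
= 672 / 4
= 168

168


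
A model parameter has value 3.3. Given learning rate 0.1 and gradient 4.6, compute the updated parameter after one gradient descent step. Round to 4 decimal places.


w_new = w_old - lr * gradient
= 3.3 - 0.1 * 4.6
= 3.3 - (0.46)
= 2.8400

2.8400


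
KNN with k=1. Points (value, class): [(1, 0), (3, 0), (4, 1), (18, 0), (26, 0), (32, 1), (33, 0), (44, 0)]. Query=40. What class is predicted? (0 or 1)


Distances from query 40:
Point 44 (class 0): distance = 4
K=1 nearest neighbors: classes = [0]
Votes for class 1: 0 / 1
Majority vote => class 0

0


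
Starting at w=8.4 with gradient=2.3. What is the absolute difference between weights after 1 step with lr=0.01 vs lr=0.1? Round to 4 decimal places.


With lr=0.01: w_new = 8.4 - 0.01 * 2.3 = 8.377
With lr=0.1: w_new = 8.4 - 0.1 * 2.3 = 8.17
Absolute difference = |8.377 - 8.17|
= 0.2070

0.2070
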